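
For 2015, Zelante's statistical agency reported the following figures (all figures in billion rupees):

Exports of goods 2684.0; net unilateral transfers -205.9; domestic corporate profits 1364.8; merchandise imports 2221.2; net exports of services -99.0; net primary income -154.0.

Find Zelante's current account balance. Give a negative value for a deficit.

3.9

Goods balance = 2684.0 - 2221.2 = 462.8
Services balance = -99.0
Trade balance (goods + services) = 462.8 + (-99.0) = 363.8
Net primary income = -154.0
Net secondary income = -205.9
Current account = 363.8 + (-154.0) + (-205.9) = 3.9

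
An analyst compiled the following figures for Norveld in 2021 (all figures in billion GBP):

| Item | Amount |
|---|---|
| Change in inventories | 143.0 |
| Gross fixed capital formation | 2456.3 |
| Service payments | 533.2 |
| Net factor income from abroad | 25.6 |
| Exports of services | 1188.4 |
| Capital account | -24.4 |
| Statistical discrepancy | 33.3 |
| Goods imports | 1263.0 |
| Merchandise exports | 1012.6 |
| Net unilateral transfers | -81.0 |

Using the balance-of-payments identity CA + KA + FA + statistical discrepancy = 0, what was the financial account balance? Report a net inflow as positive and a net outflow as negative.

Goods balance = 1012.6 - 1263.0 = -250.4
Services balance = 1188.4 - 533.2 = 655.2
Trade balance (goods + services) = -250.4 + 655.2 = 404.8
Net primary income = 25.6
Net secondary income = -81.0
Current account = 404.8 + 25.6 + (-81.0) = 349.4
Financial account = -(349.4 + (-24.4) + 33.3) = -358.3

-358.3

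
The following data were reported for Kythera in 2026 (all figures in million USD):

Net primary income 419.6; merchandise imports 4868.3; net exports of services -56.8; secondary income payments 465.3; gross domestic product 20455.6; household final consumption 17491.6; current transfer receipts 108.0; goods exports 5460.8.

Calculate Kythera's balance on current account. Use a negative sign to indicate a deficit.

Goods balance = 5460.8 - 4868.3 = 592.5
Services balance = -56.8
Trade balance (goods + services) = 592.5 + (-56.8) = 535.7
Net primary income = 419.6
Net secondary income = 108.0 - 465.3 = -357.3
Current account = 535.7 + 419.6 + (-357.3) = 598.0

598.0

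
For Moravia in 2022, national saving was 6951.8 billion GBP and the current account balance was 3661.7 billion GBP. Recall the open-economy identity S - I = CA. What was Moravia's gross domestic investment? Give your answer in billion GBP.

I = S - CA = 6951.8 - 3661.7 = 3290.1

3290.1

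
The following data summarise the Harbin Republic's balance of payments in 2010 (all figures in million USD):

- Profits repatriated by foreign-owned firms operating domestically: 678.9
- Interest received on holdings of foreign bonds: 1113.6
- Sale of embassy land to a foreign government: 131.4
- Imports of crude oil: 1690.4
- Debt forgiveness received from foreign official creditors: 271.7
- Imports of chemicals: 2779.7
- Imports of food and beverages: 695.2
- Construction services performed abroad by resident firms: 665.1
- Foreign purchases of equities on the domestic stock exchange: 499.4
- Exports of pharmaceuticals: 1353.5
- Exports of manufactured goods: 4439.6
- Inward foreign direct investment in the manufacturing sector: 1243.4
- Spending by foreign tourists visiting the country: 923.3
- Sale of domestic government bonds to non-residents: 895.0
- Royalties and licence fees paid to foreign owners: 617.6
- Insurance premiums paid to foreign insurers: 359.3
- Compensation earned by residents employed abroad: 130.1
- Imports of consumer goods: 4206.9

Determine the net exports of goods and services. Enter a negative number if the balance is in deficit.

-2967.6

Goods: -2779.7 - 1690.4 - 695.2 - 4206.9 + 1353.5 + 4439.6 = -3579.1
Services: -359.3 + 665.1 - 617.6 + 923.3 = 611.5
Trade balance = -3579.1 + 611.5 = -2967.6
(Excluded from the trade balance — primary income: profits repatriated by foreign-owned firms operating domestically 678.9, interest received on holdings of foreign bonds 1113.6, compensation earned by residents employed abroad 130.1; capital account: sale of embassy land to a foreign government 131.4, debt forgiveness received from foreign official creditors 271.7; financial account: foreign purchases of equities on the domestic stock exchange 499.4, inward foreign direct investment in the manufacturing sector 1243.4, sale of domestic government bonds to non-residents 895.0.)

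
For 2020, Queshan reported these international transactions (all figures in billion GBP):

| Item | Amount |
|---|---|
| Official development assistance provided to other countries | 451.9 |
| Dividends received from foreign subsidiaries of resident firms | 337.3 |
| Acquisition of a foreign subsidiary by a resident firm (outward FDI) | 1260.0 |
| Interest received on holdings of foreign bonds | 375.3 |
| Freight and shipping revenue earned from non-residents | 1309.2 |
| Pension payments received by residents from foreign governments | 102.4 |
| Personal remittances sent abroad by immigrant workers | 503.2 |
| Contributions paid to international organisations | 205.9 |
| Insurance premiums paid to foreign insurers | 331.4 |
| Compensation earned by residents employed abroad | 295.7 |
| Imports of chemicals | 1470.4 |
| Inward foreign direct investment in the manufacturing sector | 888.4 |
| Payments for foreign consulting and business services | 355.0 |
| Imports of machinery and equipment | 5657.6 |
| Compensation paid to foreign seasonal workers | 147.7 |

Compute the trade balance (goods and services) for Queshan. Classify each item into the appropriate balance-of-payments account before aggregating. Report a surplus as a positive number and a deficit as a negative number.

-6505.2

Goods: -5657.6 - 1470.4 = -7128.0
Services: -331.4 + 1309.2 - 355.0 = 622.8
Trade balance = -7128.0 + 622.8 = -6505.2
(Excluded from the trade balance — secondary income: official development assistance provided to other countries 451.9, pension payments received by residents from foreign governments 102.4, personal remittances sent abroad by immigrant workers 503.2, contributions paid to international organisations 205.9; primary income: dividends received from foreign subsidiaries of resident firms 337.3, interest received on holdings of foreign bonds 375.3, compensation earned by residents employed abroad 295.7, compensation paid to foreign seasonal workers 147.7; financial account: acquisition of a foreign subsidiary by a resident firm (outward FDI) 1260.0, inward foreign direct investment in the manufacturing sector 888.4.)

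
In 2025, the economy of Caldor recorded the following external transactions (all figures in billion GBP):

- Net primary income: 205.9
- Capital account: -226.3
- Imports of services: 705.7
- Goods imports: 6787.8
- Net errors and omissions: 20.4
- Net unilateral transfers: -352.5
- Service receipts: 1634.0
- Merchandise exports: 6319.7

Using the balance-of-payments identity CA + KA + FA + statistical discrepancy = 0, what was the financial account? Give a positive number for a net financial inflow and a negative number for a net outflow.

-107.7

Goods balance = 6319.7 - 6787.8 = -468.1
Services balance = 1634.0 - 705.7 = 928.3
Trade balance (goods + services) = -468.1 + 928.3 = 460.2
Net primary income = 205.9
Net secondary income = -352.5
Current account = 460.2 + 205.9 + (-352.5) = 313.6
Financial account = -(313.6 + (-226.3) + 20.4) = -107.7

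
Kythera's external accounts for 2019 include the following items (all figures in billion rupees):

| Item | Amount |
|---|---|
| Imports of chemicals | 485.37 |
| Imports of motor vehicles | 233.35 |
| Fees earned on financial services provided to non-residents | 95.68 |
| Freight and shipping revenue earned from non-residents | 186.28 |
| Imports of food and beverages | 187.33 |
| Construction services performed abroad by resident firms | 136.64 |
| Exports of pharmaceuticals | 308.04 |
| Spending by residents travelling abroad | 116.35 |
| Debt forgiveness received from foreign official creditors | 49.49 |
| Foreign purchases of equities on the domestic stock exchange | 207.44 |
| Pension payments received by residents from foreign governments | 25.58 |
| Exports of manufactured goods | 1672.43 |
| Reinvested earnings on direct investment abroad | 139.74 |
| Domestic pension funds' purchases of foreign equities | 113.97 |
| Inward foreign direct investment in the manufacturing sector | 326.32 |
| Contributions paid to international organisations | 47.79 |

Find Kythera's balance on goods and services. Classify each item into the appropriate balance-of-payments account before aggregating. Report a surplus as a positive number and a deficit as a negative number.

Goods: -233.35 - 485.37 + 308.04 + 1672.43 - 187.33 = 1074.42
Services: -116.35 + 95.68 + 136.64 + 186.28 = 302.25
Trade balance = 1074.42 + 302.25 = 1376.67
(Excluded from the trade balance — capital account: debt forgiveness received from foreign official creditors 49.49; financial account: foreign purchases of equities on the domestic stock exchange 207.44, domestic pension funds' purchases of foreign equities 113.97, inward foreign direct investment in the manufacturing sector 326.32; secondary income: pension payments received by residents from foreign governments 25.58, contributions paid to international organisations 47.79; primary income: reinvested earnings on direct investment abroad 139.74.)

1376.67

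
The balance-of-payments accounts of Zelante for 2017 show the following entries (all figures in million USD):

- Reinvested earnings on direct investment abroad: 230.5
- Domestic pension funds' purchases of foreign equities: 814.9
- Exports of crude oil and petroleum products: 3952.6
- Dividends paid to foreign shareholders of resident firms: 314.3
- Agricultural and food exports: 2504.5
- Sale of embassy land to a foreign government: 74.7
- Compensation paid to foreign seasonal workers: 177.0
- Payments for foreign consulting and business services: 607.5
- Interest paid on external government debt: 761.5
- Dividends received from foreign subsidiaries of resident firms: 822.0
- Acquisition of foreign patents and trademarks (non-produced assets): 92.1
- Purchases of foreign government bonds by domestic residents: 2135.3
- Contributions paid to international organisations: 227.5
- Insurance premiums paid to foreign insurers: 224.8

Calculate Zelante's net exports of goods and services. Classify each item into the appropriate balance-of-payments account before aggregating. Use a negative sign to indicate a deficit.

Goods: 3952.6 + 2504.5 = 6457.1
Services: -224.8 - 607.5 = -832.3
Trade balance = 6457.1 + (-832.3) = 5624.8
(Excluded from the trade balance — primary income: reinvested earnings on direct investment abroad 230.5, dividends paid to foreign shareholders of resident firms 314.3, compensation paid to foreign seasonal workers 177.0, interest paid on external government debt 761.5, dividends received from foreign subsidiaries of resident firms 822.0; financial account: domestic pension funds' purchases of foreign equities 814.9, purchases of foreign government bonds by domestic residents 2135.3; capital account: sale of embassy land to a foreign government 74.7, acquisition of foreign patents and trademarks (non-produced assets) 92.1; secondary income: contributions paid to international organisations 227.5.)

5624.8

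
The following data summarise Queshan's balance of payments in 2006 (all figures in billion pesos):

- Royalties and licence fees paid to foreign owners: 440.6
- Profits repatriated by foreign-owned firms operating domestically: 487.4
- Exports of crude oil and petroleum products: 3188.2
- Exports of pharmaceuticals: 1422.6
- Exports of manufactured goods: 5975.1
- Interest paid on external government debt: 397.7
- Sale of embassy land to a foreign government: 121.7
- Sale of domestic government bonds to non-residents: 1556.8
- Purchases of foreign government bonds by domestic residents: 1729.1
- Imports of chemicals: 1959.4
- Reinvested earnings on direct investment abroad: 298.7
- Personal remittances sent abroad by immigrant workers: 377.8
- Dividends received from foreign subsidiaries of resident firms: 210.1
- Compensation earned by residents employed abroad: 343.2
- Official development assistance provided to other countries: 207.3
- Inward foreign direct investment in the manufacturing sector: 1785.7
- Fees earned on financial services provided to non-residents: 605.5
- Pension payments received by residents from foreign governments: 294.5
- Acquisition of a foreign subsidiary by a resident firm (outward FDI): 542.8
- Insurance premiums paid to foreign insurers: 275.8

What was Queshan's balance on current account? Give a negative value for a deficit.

8191.9

Goods: 5975.1 + 1422.6 + 3188.2 - 1959.4 = 8626.5
Services: 605.5 - 440.6 - 275.8 = -110.9
Primary income: 343.2 + 210.1 + 298.7 - 487.4 - 397.7 = -33.1
Secondary income: -377.8 + 294.5 - 207.3 = -290.6
Current account = 8626.5 + (-110.9) + (-33.1) + (-290.6) = 8191.9
(Excluded from the current account — capital account: sale of embassy land to a foreign government 121.7; financial account: sale of domestic government bonds to non-residents 1556.8, purchases of foreign government bonds by domestic residents 1729.1, inward foreign direct investment in the manufacturing sector 1785.7, acquisition of a foreign subsidiary by a resident firm (outward FDI) 542.8.)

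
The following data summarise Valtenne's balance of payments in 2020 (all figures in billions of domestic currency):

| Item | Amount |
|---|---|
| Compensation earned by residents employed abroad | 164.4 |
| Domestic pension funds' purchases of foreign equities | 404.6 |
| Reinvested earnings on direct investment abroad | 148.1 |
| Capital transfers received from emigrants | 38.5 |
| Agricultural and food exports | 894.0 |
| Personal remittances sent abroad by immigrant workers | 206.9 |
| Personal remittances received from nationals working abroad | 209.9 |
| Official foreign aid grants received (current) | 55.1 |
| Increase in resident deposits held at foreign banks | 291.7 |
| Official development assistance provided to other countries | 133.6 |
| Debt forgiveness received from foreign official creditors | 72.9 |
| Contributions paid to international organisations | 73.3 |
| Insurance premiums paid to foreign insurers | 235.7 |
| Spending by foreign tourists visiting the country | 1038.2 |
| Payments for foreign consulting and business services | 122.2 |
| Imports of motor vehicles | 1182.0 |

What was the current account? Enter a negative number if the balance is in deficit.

556.0

Goods: -1182.0 + 894.0 = -288.0
Services: -235.7 - 122.2 + 1038.2 = 680.3
Primary income: 148.1 + 164.4 = 312.5
Secondary income: -73.3 - 133.6 + 55.1 - 206.9 + 209.9 = -148.8
Current account = (-288.0) + 680.3 + 312.5 + (-148.8) = 556.0
(Excluded from the current account — financial account: domestic pension funds' purchases of foreign equities 404.6, increase in resident deposits held at foreign banks 291.7; capital account: capital transfers received from emigrants 38.5, debt forgiveness received from foreign official creditors 72.9.)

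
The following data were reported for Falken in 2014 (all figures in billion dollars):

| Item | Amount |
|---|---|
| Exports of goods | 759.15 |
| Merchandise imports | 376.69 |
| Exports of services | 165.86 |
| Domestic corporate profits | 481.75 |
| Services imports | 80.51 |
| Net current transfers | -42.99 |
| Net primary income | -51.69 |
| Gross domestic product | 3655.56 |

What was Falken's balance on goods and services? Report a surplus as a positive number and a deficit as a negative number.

467.81

Goods balance = 759.15 - 376.69 = 382.46
Services balance = 165.86 - 80.51 = 85.35
Trade balance (goods + services) = 382.46 + 85.35 = 467.81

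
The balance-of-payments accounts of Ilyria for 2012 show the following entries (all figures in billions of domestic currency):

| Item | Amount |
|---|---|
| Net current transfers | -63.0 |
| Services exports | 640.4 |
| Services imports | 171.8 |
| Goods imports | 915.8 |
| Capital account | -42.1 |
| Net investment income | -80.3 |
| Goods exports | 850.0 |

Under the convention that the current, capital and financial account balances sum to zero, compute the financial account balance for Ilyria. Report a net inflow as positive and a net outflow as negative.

-217.4

Goods balance = 850.0 - 915.8 = -65.8
Services balance = 640.4 - 171.8 = 468.6
Trade balance (goods + services) = -65.8 + 468.6 = 402.8
Net primary income = -80.3
Net secondary income = -63.0
Current account = 402.8 + (-80.3) + (-63.0) = 259.5
Financial account = -(259.5 + (-42.1)) = -217.4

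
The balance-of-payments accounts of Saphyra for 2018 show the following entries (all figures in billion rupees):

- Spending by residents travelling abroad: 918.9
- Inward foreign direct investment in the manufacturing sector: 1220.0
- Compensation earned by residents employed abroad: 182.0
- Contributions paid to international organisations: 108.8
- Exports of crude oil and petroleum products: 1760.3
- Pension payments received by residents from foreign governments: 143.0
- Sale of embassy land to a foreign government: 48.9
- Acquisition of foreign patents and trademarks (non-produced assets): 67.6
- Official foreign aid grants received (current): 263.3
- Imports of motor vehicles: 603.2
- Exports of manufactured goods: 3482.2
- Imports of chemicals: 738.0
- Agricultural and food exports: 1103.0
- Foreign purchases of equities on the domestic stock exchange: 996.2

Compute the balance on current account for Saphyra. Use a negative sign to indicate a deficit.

4564.9

Goods: 1103.0 + 1760.3 - 603.2 + 3482.2 - 738.0 = 5004.3
Services: -918.9
Primary income: 182.0
Secondary income: -108.8 + 143.0 + 263.3 = 297.5
Current account = 5004.3 + (-918.9) + 182.0 + 297.5 = 4564.9
(Excluded from the current account — financial account: inward foreign direct investment in the manufacturing sector 1220.0, foreign purchases of equities on the domestic stock exchange 996.2; capital account: sale of embassy land to a foreign government 48.9, acquisition of foreign patents and trademarks (non-produced assets) 67.6.)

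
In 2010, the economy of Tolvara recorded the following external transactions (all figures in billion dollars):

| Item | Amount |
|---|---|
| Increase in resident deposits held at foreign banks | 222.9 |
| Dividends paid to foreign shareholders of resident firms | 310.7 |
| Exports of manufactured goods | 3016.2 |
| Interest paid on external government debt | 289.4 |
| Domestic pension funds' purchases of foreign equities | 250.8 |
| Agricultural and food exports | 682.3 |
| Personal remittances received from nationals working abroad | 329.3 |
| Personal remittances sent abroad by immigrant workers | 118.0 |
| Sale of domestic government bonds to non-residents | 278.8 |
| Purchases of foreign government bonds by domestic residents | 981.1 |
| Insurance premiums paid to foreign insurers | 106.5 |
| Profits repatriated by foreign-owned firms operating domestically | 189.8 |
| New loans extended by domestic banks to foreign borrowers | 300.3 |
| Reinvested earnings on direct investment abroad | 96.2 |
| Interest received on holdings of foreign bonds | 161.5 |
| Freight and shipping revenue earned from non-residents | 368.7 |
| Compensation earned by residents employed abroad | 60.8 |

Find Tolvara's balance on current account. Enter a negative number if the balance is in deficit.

3700.6

Goods: 3016.2 + 682.3 = 3698.5
Services: 368.7 - 106.5 = 262.2
Primary income: -289.4 + 96.2 - 189.8 + 60.8 - 310.7 + 161.5 = -471.4
Secondary income: 329.3 - 118.0 = 211.3
Current account = 3698.5 + 262.2 + (-471.4) + 211.3 = 3700.6
(Excluded from the current account — financial account: increase in resident deposits held at foreign banks 222.9, domestic pension funds' purchases of foreign equities 250.8, sale of domestic government bonds to non-residents 278.8, purchases of foreign government bonds by domestic residents 981.1, new loans extended by domestic banks to foreign borrowers 300.3.)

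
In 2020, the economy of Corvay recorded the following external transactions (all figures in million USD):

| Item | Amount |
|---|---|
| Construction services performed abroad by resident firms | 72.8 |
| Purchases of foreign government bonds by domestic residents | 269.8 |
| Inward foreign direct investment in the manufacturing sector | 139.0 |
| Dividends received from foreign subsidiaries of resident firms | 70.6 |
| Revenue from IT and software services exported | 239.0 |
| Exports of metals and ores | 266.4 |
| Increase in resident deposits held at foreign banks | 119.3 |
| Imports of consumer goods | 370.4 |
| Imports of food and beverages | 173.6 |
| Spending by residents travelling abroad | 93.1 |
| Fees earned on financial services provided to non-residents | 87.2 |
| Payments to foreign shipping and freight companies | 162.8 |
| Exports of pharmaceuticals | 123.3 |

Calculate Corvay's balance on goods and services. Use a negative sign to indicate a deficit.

-11.2

Goods: 266.4 + 123.3 - 370.4 - 173.6 = -154.3
Services: 87.2 + 239.0 - 162.8 + 72.8 - 93.1 = 143.1
Trade balance = -154.3 + 143.1 = -11.2
(Excluded from the trade balance — financial account: purchases of foreign government bonds by domestic residents 269.8, inward foreign direct investment in the manufacturing sector 139.0, increase in resident deposits held at foreign banks 119.3; primary income: dividends received from foreign subsidiaries of resident firms 70.6.)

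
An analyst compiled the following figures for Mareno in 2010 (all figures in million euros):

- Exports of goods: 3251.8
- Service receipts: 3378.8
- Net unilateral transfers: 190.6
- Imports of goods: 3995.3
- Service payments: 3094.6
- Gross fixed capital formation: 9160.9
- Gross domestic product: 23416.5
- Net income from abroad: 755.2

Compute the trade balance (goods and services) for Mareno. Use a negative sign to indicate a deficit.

-459.3

Goods balance = 3251.8 - 3995.3 = -743.5
Services balance = 3378.8 - 3094.6 = 284.2
Trade balance (goods + services) = -743.5 + 284.2 = -459.3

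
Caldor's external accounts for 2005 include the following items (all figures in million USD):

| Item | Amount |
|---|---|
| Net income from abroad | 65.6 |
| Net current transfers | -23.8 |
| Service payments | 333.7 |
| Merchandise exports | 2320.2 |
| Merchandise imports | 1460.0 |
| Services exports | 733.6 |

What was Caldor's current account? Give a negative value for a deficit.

1301.9

Goods balance = 2320.2 - 1460.0 = 860.2
Services balance = 733.6 - 333.7 = 399.9
Trade balance (goods + services) = 860.2 + 399.9 = 1260.1
Net primary income = 65.6
Net secondary income = -23.8
Current account = 1260.1 + 65.6 + (-23.8) = 1301.9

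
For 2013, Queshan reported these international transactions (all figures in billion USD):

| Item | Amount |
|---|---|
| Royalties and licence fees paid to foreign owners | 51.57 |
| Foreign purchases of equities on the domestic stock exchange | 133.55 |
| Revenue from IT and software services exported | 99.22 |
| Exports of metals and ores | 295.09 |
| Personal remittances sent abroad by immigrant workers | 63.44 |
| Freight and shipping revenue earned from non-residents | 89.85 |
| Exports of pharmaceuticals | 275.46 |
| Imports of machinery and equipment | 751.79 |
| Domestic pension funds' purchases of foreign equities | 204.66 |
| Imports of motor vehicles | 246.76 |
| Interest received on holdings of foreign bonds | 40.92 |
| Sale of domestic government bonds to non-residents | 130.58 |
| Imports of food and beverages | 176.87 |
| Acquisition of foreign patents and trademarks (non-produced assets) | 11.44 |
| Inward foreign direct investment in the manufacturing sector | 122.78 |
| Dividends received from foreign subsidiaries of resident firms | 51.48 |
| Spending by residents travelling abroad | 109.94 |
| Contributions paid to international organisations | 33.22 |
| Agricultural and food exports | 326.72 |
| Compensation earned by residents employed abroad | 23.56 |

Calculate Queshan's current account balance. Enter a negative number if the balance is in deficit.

Goods: 326.72 + 295.09 - 176.87 - 751.79 - 246.76 + 275.46 = -278.15
Services: -51.57 - 109.94 + 99.22 + 89.85 = 27.56
Primary income: 23.56 + 40.92 + 51.48 = 115.96
Secondary income: -33.22 - 63.44 = -96.66
Current account = (-278.15) + 27.56 + 115.96 + (-96.66) = -231.29
(Excluded from the current account — financial account: foreign purchases of equities on the domestic stock exchange 133.55, domestic pension funds' purchases of foreign equities 204.66, sale of domestic government bonds to non-residents 130.58, inward foreign direct investment in the manufacturing sector 122.78; capital account: acquisition of foreign patents and trademarks (non-produced assets) 11.44.)

-231.29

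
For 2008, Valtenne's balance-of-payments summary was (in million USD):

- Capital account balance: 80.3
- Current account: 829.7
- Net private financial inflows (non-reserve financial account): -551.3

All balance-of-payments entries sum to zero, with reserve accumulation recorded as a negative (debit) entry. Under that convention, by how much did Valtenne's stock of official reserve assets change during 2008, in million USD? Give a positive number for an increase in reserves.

358.7

Official reserve transactions balance = -(829.7 + 80.3 + (-551.3)) = -358.7
An accumulation of reserves is recorded as a debit (negative entry), so the change in the stock of reserves is the negative of that balance.
Change in official reserves = -(-358.7) = 358.7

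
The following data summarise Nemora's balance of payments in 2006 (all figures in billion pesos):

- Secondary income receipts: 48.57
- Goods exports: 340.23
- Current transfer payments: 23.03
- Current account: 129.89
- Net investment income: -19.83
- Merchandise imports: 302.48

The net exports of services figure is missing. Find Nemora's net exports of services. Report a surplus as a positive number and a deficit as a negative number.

Current account = goods balance + services balance + net primary income + net secondary income
Sum of the known components = 43.46
Net exports of services = CA - (known components) = 129.89 - 43.46 = 86.43

86.43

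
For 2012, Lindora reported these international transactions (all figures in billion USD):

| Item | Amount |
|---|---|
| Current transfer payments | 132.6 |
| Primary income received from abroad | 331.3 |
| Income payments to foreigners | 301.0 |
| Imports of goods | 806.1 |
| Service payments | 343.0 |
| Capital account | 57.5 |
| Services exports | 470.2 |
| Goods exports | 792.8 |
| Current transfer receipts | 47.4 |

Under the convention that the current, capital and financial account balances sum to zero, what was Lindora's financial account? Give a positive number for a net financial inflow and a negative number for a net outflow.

Goods balance = 792.8 - 806.1 = -13.3
Services balance = 470.2 - 343.0 = 127.2
Trade balance (goods + services) = -13.3 + 127.2 = 113.9
Net primary income = 331.3 - 301.0 = 30.3
Net secondary income = 47.4 - 132.6 = -85.2
Current account = 113.9 + 30.3 + (-85.2) = 59.0
Financial account = -(59.0 + 57.5) = -116.5

-116.5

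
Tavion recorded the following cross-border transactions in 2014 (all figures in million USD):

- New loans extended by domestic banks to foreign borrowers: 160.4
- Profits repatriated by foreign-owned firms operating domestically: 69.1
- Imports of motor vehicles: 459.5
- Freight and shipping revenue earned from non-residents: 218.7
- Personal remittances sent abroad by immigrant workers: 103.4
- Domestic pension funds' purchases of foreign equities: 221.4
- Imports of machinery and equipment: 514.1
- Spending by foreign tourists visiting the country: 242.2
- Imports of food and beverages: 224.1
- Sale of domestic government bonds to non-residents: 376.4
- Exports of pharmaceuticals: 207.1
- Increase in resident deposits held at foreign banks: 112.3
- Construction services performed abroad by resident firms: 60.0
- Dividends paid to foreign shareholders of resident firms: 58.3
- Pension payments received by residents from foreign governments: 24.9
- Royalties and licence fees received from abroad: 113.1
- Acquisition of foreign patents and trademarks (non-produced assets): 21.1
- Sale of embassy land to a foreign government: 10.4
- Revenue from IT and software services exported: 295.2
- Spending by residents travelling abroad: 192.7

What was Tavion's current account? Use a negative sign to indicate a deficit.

Goods: -514.1 + 207.1 - 224.1 - 459.5 = -990.6
Services: 295.2 + 60.0 + 218.7 + 113.1 - 192.7 + 242.2 = 736.5
Primary income: -69.1 - 58.3 = -127.4
Secondary income: 24.9 - 103.4 = -78.5
Current account = (-990.6) + 736.5 + (-127.4) + (-78.5) = -460.0
(Excluded from the current account — financial account: new loans extended by domestic banks to foreign borrowers 160.4, domestic pension funds' purchases of foreign equities 221.4, sale of domestic government bonds to non-residents 376.4, increase in resident deposits held at foreign banks 112.3; capital account: acquisition of foreign patents and trademarks (non-produced assets) 21.1, sale of embassy land to a foreign government 10.4.)

-460.0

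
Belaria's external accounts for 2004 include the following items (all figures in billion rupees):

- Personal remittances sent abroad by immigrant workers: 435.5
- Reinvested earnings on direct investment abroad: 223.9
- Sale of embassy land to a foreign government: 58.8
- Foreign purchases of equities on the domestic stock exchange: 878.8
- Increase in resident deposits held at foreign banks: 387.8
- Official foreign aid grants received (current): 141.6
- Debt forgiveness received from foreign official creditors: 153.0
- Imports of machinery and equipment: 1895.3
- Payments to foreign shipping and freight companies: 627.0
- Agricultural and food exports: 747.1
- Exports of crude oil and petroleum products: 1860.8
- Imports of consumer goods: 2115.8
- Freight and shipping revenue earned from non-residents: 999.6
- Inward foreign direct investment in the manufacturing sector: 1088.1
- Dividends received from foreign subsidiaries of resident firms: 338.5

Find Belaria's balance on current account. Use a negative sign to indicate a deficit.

Goods: 747.1 + 1860.8 - 2115.8 - 1895.3 = -1403.2
Services: -627.0 + 999.6 = 372.6
Primary income: 338.5 + 223.9 = 562.4
Secondary income: -435.5 + 141.6 = -293.9
Current account = (-1403.2) + 372.6 + 562.4 + (-293.9) = -762.1
(Excluded from the current account — capital account: sale of embassy land to a foreign government 58.8, debt forgiveness received from foreign official creditors 153.0; financial account: foreign purchases of equities on the domestic stock exchange 878.8, increase in resident deposits held at foreign banks 387.8, inward foreign direct investment in the manufacturing sector 1088.1.)

-762.1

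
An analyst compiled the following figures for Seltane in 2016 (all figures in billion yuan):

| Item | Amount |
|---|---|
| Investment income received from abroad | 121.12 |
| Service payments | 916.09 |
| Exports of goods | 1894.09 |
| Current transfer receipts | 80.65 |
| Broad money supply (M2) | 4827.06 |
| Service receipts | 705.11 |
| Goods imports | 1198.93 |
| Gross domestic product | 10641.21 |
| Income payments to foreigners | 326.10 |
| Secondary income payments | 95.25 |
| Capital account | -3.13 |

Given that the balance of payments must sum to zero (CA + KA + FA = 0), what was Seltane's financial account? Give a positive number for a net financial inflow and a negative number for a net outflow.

-261.47

Goods balance = 1894.09 - 1198.93 = 695.16
Services balance = 705.11 - 916.09 = -210.98
Trade balance (goods + services) = 695.16 + (-210.98) = 484.18
Net primary income = 121.12 - 326.10 = -204.98
Net secondary income = 80.65 - 95.25 = -14.60
Current account = 484.18 + (-204.98) + (-14.60) = 264.60
Financial account = -(264.60 + (-3.13)) = -261.47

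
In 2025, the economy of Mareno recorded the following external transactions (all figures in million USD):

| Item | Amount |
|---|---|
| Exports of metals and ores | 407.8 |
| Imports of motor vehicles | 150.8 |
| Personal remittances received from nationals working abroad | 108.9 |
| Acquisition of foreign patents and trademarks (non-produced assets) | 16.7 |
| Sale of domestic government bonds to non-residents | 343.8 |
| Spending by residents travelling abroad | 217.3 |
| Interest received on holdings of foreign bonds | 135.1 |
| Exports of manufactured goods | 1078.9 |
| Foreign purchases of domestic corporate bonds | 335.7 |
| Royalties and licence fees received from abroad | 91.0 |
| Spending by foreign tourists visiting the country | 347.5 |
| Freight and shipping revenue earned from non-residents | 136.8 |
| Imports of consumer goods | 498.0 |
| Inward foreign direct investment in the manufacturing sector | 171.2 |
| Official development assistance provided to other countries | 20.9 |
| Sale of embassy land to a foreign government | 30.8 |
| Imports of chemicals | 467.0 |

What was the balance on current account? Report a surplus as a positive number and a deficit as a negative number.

Goods: -498.0 - 150.8 - 467.0 + 1078.9 + 407.8 = 370.9
Services: 136.8 + 347.5 + 91.0 - 217.3 = 358.0
Primary income: 135.1
Secondary income: 108.9 - 20.9 = 88.0
Current account = 370.9 + 358.0 + 135.1 + 88.0 = 952.0
(Excluded from the current account — capital account: acquisition of foreign patents and trademarks (non-produced assets) 16.7, sale of embassy land to a foreign government 30.8; financial account: sale of domestic government bonds to non-residents 343.8, foreign purchases of domestic corporate bonds 335.7, inward foreign direct investment in the manufacturing sector 171.2.)

952.0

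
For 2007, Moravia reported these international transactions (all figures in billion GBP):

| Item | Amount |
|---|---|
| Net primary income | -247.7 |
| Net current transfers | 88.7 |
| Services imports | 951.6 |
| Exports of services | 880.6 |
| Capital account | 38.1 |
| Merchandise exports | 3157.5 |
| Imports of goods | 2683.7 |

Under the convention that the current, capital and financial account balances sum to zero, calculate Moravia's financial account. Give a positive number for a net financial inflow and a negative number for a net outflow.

Goods balance = 3157.5 - 2683.7 = 473.8
Services balance = 880.6 - 951.6 = -71.0
Trade balance (goods + services) = 473.8 + (-71.0) = 402.8
Net primary income = -247.7
Net secondary income = 88.7
Current account = 402.8 + (-247.7) + 88.7 = 243.8
Financial account = -(243.8 + 38.1) = -281.9

-281.9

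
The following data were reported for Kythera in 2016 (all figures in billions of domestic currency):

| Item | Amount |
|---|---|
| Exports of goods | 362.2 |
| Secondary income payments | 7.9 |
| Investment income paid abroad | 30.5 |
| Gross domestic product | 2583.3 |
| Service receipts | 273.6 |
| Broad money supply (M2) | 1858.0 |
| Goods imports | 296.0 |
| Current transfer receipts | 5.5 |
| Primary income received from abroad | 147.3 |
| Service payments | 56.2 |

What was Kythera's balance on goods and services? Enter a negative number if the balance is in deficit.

283.6

Goods balance = 362.2 - 296.0 = 66.2
Services balance = 273.6 - 56.2 = 217.4
Trade balance (goods + services) = 66.2 + 217.4 = 283.6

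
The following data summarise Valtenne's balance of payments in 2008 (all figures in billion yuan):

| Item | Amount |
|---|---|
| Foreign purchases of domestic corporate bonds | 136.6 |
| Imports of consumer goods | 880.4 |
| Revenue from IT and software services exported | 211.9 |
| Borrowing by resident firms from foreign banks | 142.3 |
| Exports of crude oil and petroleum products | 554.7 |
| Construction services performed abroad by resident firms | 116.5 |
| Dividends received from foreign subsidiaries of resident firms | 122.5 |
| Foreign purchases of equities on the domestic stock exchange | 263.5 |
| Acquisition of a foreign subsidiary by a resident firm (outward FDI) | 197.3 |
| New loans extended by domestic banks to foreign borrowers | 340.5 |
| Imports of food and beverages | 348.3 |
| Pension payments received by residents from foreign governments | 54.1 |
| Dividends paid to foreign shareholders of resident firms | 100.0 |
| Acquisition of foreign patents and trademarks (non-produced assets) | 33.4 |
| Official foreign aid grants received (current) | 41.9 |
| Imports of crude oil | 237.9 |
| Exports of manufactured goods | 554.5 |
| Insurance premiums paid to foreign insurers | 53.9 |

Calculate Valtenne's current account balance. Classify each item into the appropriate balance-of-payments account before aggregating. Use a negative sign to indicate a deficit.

35.6

Goods: -880.4 - 237.9 + 554.5 - 348.3 + 554.7 = -357.4
Services: 116.5 - 53.9 + 211.9 = 274.5
Primary income: -100.0 + 122.5 = 22.5
Secondary income: 41.9 + 54.1 = 96.0
Current account = (-357.4) + 274.5 + 22.5 + 96.0 = 35.6
(Excluded from the current account — financial account: foreign purchases of domestic corporate bonds 136.6, borrowing by resident firms from foreign banks 142.3, foreign purchases of equities on the domestic stock exchange 263.5, acquisition of a foreign subsidiary by a resident firm (outward FDI) 197.3, new loans extended by domestic banks to foreign borrowers 340.5; capital account: acquisition of foreign patents and trademarks (non-produced assets) 33.4.)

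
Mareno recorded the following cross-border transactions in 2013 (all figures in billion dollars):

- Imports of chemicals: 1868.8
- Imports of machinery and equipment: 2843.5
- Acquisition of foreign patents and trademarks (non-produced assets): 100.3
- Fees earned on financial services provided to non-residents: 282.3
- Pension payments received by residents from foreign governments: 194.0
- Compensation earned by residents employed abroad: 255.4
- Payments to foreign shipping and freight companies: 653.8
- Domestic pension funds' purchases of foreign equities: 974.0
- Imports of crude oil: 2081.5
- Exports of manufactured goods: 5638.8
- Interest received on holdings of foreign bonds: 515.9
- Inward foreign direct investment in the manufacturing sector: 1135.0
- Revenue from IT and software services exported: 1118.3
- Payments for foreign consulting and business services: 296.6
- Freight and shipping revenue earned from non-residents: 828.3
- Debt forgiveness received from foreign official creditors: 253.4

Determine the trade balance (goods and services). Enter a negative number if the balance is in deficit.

123.5

Goods: -2081.5 - 1868.8 - 2843.5 + 5638.8 = -1155.0
Services: 282.3 + 1118.3 - 653.8 + 828.3 - 296.6 = 1278.5
Trade balance = -1155.0 + 1278.5 = 123.5
(Excluded from the trade balance — capital account: acquisition of foreign patents and trademarks (non-produced assets) 100.3, debt forgiveness received from foreign official creditors 253.4; secondary income: pension payments received by residents from foreign governments 194.0; primary income: compensation earned by residents employed abroad 255.4, interest received on holdings of foreign bonds 515.9; financial account: domestic pension funds' purchases of foreign equities 974.0, inward foreign direct investment in the manufacturing sector 1135.0.)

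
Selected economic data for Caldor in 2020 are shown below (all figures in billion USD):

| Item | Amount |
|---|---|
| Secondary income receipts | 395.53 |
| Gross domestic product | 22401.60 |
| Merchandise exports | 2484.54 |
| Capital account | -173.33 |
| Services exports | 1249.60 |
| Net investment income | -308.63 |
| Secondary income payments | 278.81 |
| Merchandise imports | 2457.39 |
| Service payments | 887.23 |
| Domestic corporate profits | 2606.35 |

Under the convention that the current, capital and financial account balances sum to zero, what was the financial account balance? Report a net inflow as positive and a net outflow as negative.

-24.28

Goods balance = 2484.54 - 2457.39 = 27.15
Services balance = 1249.60 - 887.23 = 362.37
Trade balance (goods + services) = 27.15 + 362.37 = 389.52
Net primary income = -308.63
Net secondary income = 395.53 - 278.81 = 116.72
Current account = 389.52 + (-308.63) + 116.72 = 197.61
Financial account = -(197.61 + (-173.33)) = -24.28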